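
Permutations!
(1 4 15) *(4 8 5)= (1 8 5 4 15)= [0, 8, 2, 3, 15, 4, 6, 7, 5, 9, 10, 11, 12, 13, 14, 1]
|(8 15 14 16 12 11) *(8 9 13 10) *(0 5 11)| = |(0 5 11 9 13 10 8 15 14 16 12)| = 11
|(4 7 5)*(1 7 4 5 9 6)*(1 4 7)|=|(4 7 9 6)|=4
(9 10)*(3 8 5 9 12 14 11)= (3 8 5 9 10 12 14 11)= [0, 1, 2, 8, 4, 9, 6, 7, 5, 10, 12, 3, 14, 13, 11]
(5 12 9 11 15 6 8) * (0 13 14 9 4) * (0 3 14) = (0 13)(3 14 9 11 15 6 8 5 12 4) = [13, 1, 2, 14, 3, 12, 8, 7, 5, 11, 10, 15, 4, 0, 9, 6]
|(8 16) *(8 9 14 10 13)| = 6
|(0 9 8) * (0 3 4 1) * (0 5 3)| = |(0 9 8)(1 5 3 4)| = 12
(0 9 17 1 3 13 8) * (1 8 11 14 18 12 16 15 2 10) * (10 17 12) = (0 9 12 16 15 2 17 8)(1 3 13 11 14 18 10) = [9, 3, 17, 13, 4, 5, 6, 7, 0, 12, 1, 14, 16, 11, 18, 2, 15, 8, 10]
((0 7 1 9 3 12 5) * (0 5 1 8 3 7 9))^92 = ((0 9 7 8 3 12 1))^92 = (0 9 7 8 3 12 1)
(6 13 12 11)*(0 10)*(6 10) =[6, 1, 2, 3, 4, 5, 13, 7, 8, 9, 0, 10, 11, 12] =(0 6 13 12 11 10)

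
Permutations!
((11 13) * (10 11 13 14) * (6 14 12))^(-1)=((6 14 10 11 12))^(-1)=(6 12 11 10 14)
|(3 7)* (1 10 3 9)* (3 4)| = |(1 10 4 3 7 9)| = 6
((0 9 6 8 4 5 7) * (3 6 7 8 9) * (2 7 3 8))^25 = ((0 8 4 5 2 7)(3 6 9))^25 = (0 8 4 5 2 7)(3 6 9)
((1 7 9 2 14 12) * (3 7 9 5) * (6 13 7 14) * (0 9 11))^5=((0 9 2 6 13 7 5 3 14 12 1 11))^5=(0 7 1 6 14 9 5 11 13 12 2 3)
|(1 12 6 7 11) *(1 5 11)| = |(1 12 6 7)(5 11)| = 4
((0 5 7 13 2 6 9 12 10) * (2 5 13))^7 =((0 13 5 7 2 6 9 12 10))^7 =(0 12 6 7 13 10 9 2 5)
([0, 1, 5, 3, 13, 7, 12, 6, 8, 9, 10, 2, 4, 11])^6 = (2 13 12 7)(4 6 5 11)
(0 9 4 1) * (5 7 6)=(0 9 4 1)(5 7 6)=[9, 0, 2, 3, 1, 7, 5, 6, 8, 4]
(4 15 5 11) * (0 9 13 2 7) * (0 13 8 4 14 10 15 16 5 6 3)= (0 9 8 4 16 5 11 14 10 15 6 3)(2 7 13)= [9, 1, 7, 0, 16, 11, 3, 13, 4, 8, 15, 14, 12, 2, 10, 6, 5]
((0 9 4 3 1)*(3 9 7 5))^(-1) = ((0 7 5 3 1)(4 9))^(-1) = (0 1 3 5 7)(4 9)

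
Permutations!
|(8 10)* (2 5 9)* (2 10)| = 5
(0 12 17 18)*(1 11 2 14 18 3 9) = (0 12 17 3 9 1 11 2 14 18) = [12, 11, 14, 9, 4, 5, 6, 7, 8, 1, 10, 2, 17, 13, 18, 15, 16, 3, 0]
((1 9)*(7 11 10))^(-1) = ((1 9)(7 11 10))^(-1) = (1 9)(7 10 11)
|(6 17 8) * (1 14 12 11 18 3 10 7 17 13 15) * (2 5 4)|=39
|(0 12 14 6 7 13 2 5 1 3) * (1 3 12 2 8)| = 28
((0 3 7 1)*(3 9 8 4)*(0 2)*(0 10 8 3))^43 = ((0 9 3 7 1 2 10 8 4))^43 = (0 8 2 7 9 4 10 1 3)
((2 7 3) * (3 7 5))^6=((7)(2 5 3))^6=(7)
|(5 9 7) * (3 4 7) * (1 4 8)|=|(1 4 7 5 9 3 8)|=7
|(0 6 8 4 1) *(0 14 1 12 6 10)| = |(0 10)(1 14)(4 12 6 8)| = 4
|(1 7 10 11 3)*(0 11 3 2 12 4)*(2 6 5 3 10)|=|(0 11 6 5 3 1 7 2 12 4)|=10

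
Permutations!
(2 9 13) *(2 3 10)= (2 9 13 3 10)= [0, 1, 9, 10, 4, 5, 6, 7, 8, 13, 2, 11, 12, 3]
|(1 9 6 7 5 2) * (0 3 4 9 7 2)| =9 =|(0 3 4 9 6 2 1 7 5)|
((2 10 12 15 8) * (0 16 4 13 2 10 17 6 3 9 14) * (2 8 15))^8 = (0 17 13 9 12 16 6 8 14 2 4 3 10)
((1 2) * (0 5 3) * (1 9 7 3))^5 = (0 7 2 5 3 9 1)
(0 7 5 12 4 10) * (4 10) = [7, 1, 2, 3, 4, 12, 6, 5, 8, 9, 0, 11, 10] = (0 7 5 12 10)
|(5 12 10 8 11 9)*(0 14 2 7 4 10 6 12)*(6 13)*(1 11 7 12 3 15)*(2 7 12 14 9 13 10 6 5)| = 39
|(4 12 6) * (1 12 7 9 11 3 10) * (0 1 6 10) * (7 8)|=11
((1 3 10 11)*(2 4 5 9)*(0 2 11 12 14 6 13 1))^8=(0 4 9)(1 3 10 12 14 6 13)(2 5 11)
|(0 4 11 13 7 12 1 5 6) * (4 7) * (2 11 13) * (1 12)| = 10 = |(0 7 1 5 6)(2 11)(4 13)|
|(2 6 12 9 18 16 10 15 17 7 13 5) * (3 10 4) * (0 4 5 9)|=|(0 4 3 10 15 17 7 13 9 18 16 5 2 6 12)|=15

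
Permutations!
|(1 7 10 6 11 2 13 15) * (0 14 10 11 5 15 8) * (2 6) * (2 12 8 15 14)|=13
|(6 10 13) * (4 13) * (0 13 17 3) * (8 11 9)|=21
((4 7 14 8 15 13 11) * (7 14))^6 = (15)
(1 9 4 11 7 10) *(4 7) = [0, 9, 2, 3, 11, 5, 6, 10, 8, 7, 1, 4] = (1 9 7 10)(4 11)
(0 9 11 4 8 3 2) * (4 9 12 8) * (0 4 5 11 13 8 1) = (0 12 1)(2 4 5 11 9 13 8 3) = [12, 0, 4, 2, 5, 11, 6, 7, 3, 13, 10, 9, 1, 8]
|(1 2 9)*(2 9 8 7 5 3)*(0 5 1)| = |(0 5 3 2 8 7 1 9)| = 8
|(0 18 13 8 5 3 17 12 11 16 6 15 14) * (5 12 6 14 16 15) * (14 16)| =8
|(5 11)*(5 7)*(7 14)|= |(5 11 14 7)|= 4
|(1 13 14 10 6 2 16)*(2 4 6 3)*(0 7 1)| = 18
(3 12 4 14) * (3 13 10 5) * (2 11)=(2 11)(3 12 4 14 13 10 5)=[0, 1, 11, 12, 14, 3, 6, 7, 8, 9, 5, 2, 4, 10, 13]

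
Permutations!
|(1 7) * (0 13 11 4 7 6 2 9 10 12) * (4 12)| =28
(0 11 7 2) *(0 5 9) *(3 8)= (0 11 7 2 5 9)(3 8)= [11, 1, 5, 8, 4, 9, 6, 2, 3, 0, 10, 7]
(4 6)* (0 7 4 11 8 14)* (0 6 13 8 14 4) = [7, 1, 2, 3, 13, 5, 11, 0, 4, 9, 10, 14, 12, 8, 6] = (0 7)(4 13 8)(6 11 14)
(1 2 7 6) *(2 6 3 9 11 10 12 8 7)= [0, 6, 2, 9, 4, 5, 1, 3, 7, 11, 12, 10, 8]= (1 6)(3 9 11 10 12 8 7)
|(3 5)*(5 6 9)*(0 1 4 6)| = 7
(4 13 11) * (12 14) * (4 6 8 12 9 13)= (6 8 12 14 9 13 11)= [0, 1, 2, 3, 4, 5, 8, 7, 12, 13, 10, 6, 14, 11, 9]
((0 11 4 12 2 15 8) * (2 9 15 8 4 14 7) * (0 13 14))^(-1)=(0 11)(2 7 14 13 8)(4 15 9 12)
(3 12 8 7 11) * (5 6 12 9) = [0, 1, 2, 9, 4, 6, 12, 11, 7, 5, 10, 3, 8] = (3 9 5 6 12 8 7 11)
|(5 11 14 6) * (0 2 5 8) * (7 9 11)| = 9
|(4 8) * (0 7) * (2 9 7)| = 4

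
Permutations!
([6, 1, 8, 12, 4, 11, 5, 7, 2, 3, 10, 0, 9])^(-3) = [6, 1, 8, 3, 4, 11, 5, 7, 2, 9, 10, 0, 12]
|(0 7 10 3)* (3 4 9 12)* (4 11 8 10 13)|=21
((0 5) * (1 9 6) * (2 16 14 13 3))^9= ((0 5)(1 9 6)(2 16 14 13 3))^9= (0 5)(2 3 13 14 16)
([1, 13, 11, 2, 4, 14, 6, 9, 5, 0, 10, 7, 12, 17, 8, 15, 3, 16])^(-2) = (0 7 2 16 13)(1 9 11 3 17)(5 14 8)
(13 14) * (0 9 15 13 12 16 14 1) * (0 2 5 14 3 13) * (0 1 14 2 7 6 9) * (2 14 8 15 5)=(1 7 6 9 5 14 12 16 3 13 8 15)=[0, 7, 2, 13, 4, 14, 9, 6, 15, 5, 10, 11, 16, 8, 12, 1, 3]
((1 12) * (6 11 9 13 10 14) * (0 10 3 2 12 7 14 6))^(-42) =(0 3)(1 11)(2 10)(6 12)(7 9)(13 14)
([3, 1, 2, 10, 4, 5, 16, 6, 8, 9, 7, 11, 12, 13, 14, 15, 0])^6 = (16)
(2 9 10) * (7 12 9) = (2 7 12 9 10) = [0, 1, 7, 3, 4, 5, 6, 12, 8, 10, 2, 11, 9]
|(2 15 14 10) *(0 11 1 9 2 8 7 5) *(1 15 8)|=11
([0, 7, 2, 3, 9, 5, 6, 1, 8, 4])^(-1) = (1 7)(4 9)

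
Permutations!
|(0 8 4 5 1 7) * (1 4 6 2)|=|(0 8 6 2 1 7)(4 5)|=6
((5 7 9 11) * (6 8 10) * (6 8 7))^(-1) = (5 11 9 7 6)(8 10)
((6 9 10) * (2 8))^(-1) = ((2 8)(6 9 10))^(-1) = (2 8)(6 10 9)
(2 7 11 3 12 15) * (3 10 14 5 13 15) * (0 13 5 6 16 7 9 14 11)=(0 13 15 2 9 14 6 16 7)(3 12)(10 11)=[13, 1, 9, 12, 4, 5, 16, 0, 8, 14, 11, 10, 3, 15, 6, 2, 7]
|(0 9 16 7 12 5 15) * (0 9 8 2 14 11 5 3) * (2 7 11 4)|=15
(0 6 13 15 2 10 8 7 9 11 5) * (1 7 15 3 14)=(0 6 13 3 14 1 7 9 11 5)(2 10 8 15)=[6, 7, 10, 14, 4, 0, 13, 9, 15, 11, 8, 5, 12, 3, 1, 2]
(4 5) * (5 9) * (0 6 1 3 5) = (0 6 1 3 5 4 9) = [6, 3, 2, 5, 9, 4, 1, 7, 8, 0]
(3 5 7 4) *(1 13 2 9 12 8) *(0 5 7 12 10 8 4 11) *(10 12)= [5, 13, 9, 7, 3, 10, 6, 11, 1, 12, 8, 0, 4, 2]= (0 5 10 8 1 13 2 9 12 4 3 7 11)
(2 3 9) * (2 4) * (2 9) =(2 3)(4 9) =[0, 1, 3, 2, 9, 5, 6, 7, 8, 4]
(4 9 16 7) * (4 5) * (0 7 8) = (0 7 5 4 9 16 8) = [7, 1, 2, 3, 9, 4, 6, 5, 0, 16, 10, 11, 12, 13, 14, 15, 8]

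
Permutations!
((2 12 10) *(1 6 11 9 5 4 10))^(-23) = (1 5 12 9 2 11 10 6 4)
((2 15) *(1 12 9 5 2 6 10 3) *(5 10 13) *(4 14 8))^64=((1 12 9 10 3)(2 15 6 13 5)(4 14 8))^64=(1 3 10 9 12)(2 5 13 6 15)(4 14 8)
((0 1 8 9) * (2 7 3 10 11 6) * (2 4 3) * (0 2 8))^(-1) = ((0 1)(2 7 8 9)(3 10 11 6 4))^(-1) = (0 1)(2 9 8 7)(3 4 6 11 10)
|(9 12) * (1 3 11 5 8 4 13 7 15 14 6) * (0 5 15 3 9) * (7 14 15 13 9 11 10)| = 30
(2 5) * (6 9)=(2 5)(6 9)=[0, 1, 5, 3, 4, 2, 9, 7, 8, 6]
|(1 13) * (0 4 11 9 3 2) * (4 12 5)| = 8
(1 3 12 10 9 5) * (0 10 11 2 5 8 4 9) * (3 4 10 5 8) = (0 5 1 4 9 3 12 11 2 8 10) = [5, 4, 8, 12, 9, 1, 6, 7, 10, 3, 0, 2, 11]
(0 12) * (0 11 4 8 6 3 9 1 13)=(0 12 11 4 8 6 3 9 1 13)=[12, 13, 2, 9, 8, 5, 3, 7, 6, 1, 10, 4, 11, 0]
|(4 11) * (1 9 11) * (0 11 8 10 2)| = 8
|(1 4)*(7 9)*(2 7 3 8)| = 10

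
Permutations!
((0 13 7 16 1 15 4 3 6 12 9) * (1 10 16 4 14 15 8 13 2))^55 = (10 16)(14 15)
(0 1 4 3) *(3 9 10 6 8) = (0 1 4 9 10 6 8 3) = [1, 4, 2, 0, 9, 5, 8, 7, 3, 10, 6]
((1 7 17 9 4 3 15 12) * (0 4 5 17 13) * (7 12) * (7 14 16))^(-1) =((0 4 3 15 14 16 7 13)(1 12)(5 17 9))^(-1) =(0 13 7 16 14 15 3 4)(1 12)(5 9 17)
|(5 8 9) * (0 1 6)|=|(0 1 6)(5 8 9)|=3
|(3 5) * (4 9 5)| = |(3 4 9 5)| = 4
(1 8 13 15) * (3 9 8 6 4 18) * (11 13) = [0, 6, 2, 9, 18, 5, 4, 7, 11, 8, 10, 13, 12, 15, 14, 1, 16, 17, 3] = (1 6 4 18 3 9 8 11 13 15)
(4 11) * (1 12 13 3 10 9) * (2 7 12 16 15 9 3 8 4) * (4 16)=(1 4 11 2 7 12 13 8 16 15 9)(3 10)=[0, 4, 7, 10, 11, 5, 6, 12, 16, 1, 3, 2, 13, 8, 14, 9, 15]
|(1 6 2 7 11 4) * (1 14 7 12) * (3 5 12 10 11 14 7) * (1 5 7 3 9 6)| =18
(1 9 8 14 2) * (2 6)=(1 9 8 14 6 2)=[0, 9, 1, 3, 4, 5, 2, 7, 14, 8, 10, 11, 12, 13, 6]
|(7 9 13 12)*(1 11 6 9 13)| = 12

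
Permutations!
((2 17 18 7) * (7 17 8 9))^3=(2 7 9 8)(17 18)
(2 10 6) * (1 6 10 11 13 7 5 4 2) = (1 6)(2 11 13 7 5 4) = [0, 6, 11, 3, 2, 4, 1, 5, 8, 9, 10, 13, 12, 7]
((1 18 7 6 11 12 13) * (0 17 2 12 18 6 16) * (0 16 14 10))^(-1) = (0 10 14 7 18 11 6 1 13 12 2 17)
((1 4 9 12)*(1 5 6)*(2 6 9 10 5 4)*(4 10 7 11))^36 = ((1 2 6)(4 7 11)(5 9 12 10))^36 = (12)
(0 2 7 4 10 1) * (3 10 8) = (0 2 7 4 8 3 10 1) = [2, 0, 7, 10, 8, 5, 6, 4, 3, 9, 1]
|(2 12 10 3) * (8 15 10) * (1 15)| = 7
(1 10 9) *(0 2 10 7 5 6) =(0 2 10 9 1 7 5 6) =[2, 7, 10, 3, 4, 6, 0, 5, 8, 1, 9]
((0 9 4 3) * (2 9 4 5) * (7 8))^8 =(0 3 4)(2 5 9)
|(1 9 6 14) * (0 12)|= 4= |(0 12)(1 9 6 14)|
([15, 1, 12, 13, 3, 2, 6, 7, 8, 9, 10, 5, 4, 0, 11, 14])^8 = (0 3 12 5 14)(2 11 15 13 4)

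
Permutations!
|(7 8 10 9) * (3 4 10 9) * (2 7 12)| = 15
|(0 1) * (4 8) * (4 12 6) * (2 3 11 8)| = 14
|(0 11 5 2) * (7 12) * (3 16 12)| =4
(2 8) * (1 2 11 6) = (1 2 8 11 6) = [0, 2, 8, 3, 4, 5, 1, 7, 11, 9, 10, 6]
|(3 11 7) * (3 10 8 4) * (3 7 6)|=|(3 11 6)(4 7 10 8)|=12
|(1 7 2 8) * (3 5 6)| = 12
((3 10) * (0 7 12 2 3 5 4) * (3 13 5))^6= (0 4 5 13 2 12 7)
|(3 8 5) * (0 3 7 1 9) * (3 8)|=|(0 8 5 7 1 9)|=6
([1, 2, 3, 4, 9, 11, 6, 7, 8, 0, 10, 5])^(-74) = (11)(0 4 2)(1 9 3)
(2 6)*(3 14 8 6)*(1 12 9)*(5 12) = [0, 5, 3, 14, 4, 12, 2, 7, 6, 1, 10, 11, 9, 13, 8] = (1 5 12 9)(2 3 14 8 6)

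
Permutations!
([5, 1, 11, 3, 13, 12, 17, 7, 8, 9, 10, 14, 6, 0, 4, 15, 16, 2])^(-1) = [13, 1, 17, 3, 14, 0, 12, 7, 8, 9, 10, 2, 5, 4, 11, 15, 16, 6]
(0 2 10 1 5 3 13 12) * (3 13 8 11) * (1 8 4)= (0 2 10 8 11 3 4 1 5 13 12)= [2, 5, 10, 4, 1, 13, 6, 7, 11, 9, 8, 3, 0, 12]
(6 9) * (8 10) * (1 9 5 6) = (1 9)(5 6)(8 10) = [0, 9, 2, 3, 4, 6, 5, 7, 10, 1, 8]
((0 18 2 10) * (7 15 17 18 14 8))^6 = ((0 14 8 7 15 17 18 2 10))^6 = (0 18 7)(2 15 14)(8 10 17)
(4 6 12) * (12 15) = (4 6 15 12) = [0, 1, 2, 3, 6, 5, 15, 7, 8, 9, 10, 11, 4, 13, 14, 12]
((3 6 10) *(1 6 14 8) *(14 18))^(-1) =(1 8 14 18 3 10 6)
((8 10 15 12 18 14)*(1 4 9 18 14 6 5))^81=((1 4 9 18 6 5)(8 10 15 12 14))^81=(1 18)(4 6)(5 9)(8 10 15 12 14)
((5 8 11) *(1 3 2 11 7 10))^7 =(1 10 7 8 5 11 2 3) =((1 3 2 11 5 8 7 10))^7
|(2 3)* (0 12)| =|(0 12)(2 3)| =2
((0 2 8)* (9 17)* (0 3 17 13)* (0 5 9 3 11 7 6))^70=(17)(0 7 8)(2 6 11)(5 9 13)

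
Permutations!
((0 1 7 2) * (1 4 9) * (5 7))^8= (0 4 9 1 5 7 2)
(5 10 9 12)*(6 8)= (5 10 9 12)(6 8)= [0, 1, 2, 3, 4, 10, 8, 7, 6, 12, 9, 11, 5]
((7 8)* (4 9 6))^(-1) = ((4 9 6)(7 8))^(-1) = (4 6 9)(7 8)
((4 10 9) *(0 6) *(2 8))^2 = ((0 6)(2 8)(4 10 9))^2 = (4 9 10)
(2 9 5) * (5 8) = (2 9 8 5) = [0, 1, 9, 3, 4, 2, 6, 7, 5, 8]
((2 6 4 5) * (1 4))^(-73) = (1 5 6 4 2)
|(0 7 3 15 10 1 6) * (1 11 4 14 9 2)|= |(0 7 3 15 10 11 4 14 9 2 1 6)|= 12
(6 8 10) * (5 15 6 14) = (5 15 6 8 10 14) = [0, 1, 2, 3, 4, 15, 8, 7, 10, 9, 14, 11, 12, 13, 5, 6]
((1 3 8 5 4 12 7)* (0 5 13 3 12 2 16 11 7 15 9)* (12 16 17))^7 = ((0 5 4 2 17 12 15 9)(1 16 11 7)(3 8 13))^7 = (0 9 15 12 17 2 4 5)(1 7 11 16)(3 8 13)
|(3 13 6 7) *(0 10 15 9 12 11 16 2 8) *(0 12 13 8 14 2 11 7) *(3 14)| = |(0 10 15 9 13 6)(2 3 8 12 7 14)(11 16)| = 6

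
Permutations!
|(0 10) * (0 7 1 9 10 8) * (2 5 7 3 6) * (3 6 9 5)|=|(0 8)(1 5 7)(2 3 9 10 6)|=30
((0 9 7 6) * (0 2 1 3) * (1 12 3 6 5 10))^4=(0 10 12 7 6)(1 3 5 2 9)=((0 9 7 5 10 1 6 2 12 3))^4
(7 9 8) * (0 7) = (0 7 9 8) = [7, 1, 2, 3, 4, 5, 6, 9, 0, 8]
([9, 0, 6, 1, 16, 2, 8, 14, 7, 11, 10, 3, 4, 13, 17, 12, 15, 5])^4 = (0 1 3 11 9)(2 14 6 17 8 5 7)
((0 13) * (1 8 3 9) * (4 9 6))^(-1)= ((0 13)(1 8 3 6 4 9))^(-1)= (0 13)(1 9 4 6 3 8)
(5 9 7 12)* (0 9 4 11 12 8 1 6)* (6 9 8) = [8, 9, 2, 3, 11, 4, 0, 6, 1, 7, 10, 12, 5] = (0 8 1 9 7 6)(4 11 12 5)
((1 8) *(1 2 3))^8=((1 8 2 3))^8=(8)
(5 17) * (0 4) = (0 4)(5 17) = [4, 1, 2, 3, 0, 17, 6, 7, 8, 9, 10, 11, 12, 13, 14, 15, 16, 5]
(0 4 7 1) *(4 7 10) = (0 7 1)(4 10) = [7, 0, 2, 3, 10, 5, 6, 1, 8, 9, 4]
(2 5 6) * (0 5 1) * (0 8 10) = (0 5 6 2 1 8 10) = [5, 8, 1, 3, 4, 6, 2, 7, 10, 9, 0]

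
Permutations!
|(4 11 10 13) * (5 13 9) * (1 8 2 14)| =|(1 8 2 14)(4 11 10 9 5 13)| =12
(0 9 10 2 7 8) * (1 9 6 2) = [6, 9, 7, 3, 4, 5, 2, 8, 0, 10, 1] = (0 6 2 7 8)(1 9 10)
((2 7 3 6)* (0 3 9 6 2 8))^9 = ((0 3 2 7 9 6 8))^9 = (0 2 9 8 3 7 6)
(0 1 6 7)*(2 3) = (0 1 6 7)(2 3) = [1, 6, 3, 2, 4, 5, 7, 0]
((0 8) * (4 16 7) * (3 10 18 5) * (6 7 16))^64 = ((0 8)(3 10 18 5)(4 6 7))^64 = (18)(4 6 7)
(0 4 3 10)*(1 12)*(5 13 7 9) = (0 4 3 10)(1 12)(5 13 7 9) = [4, 12, 2, 10, 3, 13, 6, 9, 8, 5, 0, 11, 1, 7]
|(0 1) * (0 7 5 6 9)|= 6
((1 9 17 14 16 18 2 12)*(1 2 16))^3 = (1 14 17 9)(2 12)(16 18)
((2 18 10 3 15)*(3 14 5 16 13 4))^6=(2 13 10 3 5)(4 14 15 16 18)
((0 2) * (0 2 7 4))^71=(0 4 7)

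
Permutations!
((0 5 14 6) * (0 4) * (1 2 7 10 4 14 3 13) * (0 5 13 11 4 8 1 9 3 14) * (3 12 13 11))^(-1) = (0 6 14 5 4 11)(1 8 10 7 2)(9 13 12)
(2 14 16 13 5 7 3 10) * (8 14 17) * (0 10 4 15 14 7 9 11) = (0 10 2 17 8 7 3 4 15 14 16 13 5 9 11) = [10, 1, 17, 4, 15, 9, 6, 3, 7, 11, 2, 0, 12, 5, 16, 14, 13, 8]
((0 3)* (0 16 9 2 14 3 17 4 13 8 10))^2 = ((0 17 4 13 8 10)(2 14 3 16 9))^2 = (0 4 8)(2 3 9 14 16)(10 17 13)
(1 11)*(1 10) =(1 11 10) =[0, 11, 2, 3, 4, 5, 6, 7, 8, 9, 1, 10]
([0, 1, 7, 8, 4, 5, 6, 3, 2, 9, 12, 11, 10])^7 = (2 8 3 7)(10 12)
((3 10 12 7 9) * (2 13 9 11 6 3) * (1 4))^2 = ((1 4)(2 13 9)(3 10 12 7 11 6))^2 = (2 9 13)(3 12 11)(6 10 7)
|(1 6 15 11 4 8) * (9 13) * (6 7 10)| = 8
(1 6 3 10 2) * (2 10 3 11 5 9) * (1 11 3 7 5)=(1 6 3 7 5 9 2 11)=[0, 6, 11, 7, 4, 9, 3, 5, 8, 2, 10, 1]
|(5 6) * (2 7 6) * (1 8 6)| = 6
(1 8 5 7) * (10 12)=[0, 8, 2, 3, 4, 7, 6, 1, 5, 9, 12, 11, 10]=(1 8 5 7)(10 12)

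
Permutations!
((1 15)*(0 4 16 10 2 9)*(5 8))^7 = (0 4 16 10 2 9)(1 15)(5 8)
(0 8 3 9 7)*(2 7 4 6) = (0 8 3 9 4 6 2 7) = [8, 1, 7, 9, 6, 5, 2, 0, 3, 4]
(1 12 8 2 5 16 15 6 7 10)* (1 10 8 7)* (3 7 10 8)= (1 12 10 8 2 5 16 15 6)(3 7)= [0, 12, 5, 7, 4, 16, 1, 3, 2, 9, 8, 11, 10, 13, 14, 6, 15]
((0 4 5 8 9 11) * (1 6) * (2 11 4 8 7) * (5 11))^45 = (11)(1 6)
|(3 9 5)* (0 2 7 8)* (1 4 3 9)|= 12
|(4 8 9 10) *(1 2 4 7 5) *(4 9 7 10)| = |(10)(1 2 9 4 8 7 5)| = 7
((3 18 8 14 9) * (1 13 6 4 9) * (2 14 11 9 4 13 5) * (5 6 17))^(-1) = ((1 6 13 17 5 2 14)(3 18 8 11 9))^(-1) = (1 14 2 5 17 13 6)(3 9 11 8 18)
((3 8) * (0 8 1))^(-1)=(0 1 3 8)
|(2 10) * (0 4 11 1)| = |(0 4 11 1)(2 10)| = 4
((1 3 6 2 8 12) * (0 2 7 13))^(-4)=((0 2 8 12 1 3 6 7 13))^(-4)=(0 3 2 6 8 7 12 13 1)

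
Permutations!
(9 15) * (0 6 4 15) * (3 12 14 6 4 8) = (0 4 15 9)(3 12 14 6 8) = [4, 1, 2, 12, 15, 5, 8, 7, 3, 0, 10, 11, 14, 13, 6, 9]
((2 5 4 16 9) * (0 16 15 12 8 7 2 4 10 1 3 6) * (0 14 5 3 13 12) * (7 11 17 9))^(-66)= ((0 16 7 2 3 6 14 5 10 1 13 12 8 11 17 9 4 15))^(-66)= (0 14 8)(1 9 2)(3 13 4)(5 11 16)(6 12 15)(7 10 17)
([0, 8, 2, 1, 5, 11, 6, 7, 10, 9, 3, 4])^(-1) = (1 3 10 8)(4 11 5)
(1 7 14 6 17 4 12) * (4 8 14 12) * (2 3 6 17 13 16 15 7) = (1 2 3 6 13 16 15 7 12)(8 14 17) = [0, 2, 3, 6, 4, 5, 13, 12, 14, 9, 10, 11, 1, 16, 17, 7, 15, 8]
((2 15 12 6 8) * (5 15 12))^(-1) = ((2 12 6 8)(5 15))^(-1) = (2 8 6 12)(5 15)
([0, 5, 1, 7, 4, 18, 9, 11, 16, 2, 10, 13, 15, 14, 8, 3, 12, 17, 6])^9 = [0, 6, 18, 3, 4, 9, 1, 7, 8, 5, 10, 11, 12, 13, 14, 15, 16, 17, 2]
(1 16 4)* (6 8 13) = (1 16 4)(6 8 13) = [0, 16, 2, 3, 1, 5, 8, 7, 13, 9, 10, 11, 12, 6, 14, 15, 4]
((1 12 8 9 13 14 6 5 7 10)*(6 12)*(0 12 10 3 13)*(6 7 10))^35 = ((0 12 8 9)(1 7 3 13 14 6 5 10))^35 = (0 9 8 12)(1 13 5 7 14 10 3 6)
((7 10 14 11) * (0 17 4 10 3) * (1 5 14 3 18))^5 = (1 18 7 11 14 5)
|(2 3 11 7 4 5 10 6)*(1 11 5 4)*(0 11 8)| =|(0 11 7 1 8)(2 3 5 10 6)| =5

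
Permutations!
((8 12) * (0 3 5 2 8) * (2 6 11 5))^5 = ((0 3 2 8 12)(5 6 11))^5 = (12)(5 11 6)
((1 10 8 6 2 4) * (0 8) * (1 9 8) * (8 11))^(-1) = (0 10 1)(2 6 8 11 9 4)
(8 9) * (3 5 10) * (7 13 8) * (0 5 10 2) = (0 5 2)(3 10)(7 13 8 9) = [5, 1, 0, 10, 4, 2, 6, 13, 9, 7, 3, 11, 12, 8]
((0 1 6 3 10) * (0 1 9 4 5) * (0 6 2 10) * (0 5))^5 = (0 4 9)(1 10 2)(3 6 5)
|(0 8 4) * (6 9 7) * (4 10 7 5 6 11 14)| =|(0 8 10 7 11 14 4)(5 6 9)| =21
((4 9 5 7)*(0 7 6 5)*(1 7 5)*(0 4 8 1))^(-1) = ((0 5 6)(1 7 8)(4 9))^(-1) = (0 6 5)(1 8 7)(4 9)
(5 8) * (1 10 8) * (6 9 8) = (1 10 6 9 8 5) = [0, 10, 2, 3, 4, 1, 9, 7, 5, 8, 6]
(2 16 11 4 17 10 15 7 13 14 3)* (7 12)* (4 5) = (2 16 11 5 4 17 10 15 12 7 13 14 3) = [0, 1, 16, 2, 17, 4, 6, 13, 8, 9, 15, 5, 7, 14, 3, 12, 11, 10]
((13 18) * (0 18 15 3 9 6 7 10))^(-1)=(0 10 7 6 9 3 15 13 18)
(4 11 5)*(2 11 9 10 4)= (2 11 5)(4 9 10)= [0, 1, 11, 3, 9, 2, 6, 7, 8, 10, 4, 5]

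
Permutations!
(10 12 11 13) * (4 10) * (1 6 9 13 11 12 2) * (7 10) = [0, 6, 1, 3, 7, 5, 9, 10, 8, 13, 2, 11, 12, 4] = (1 6 9 13 4 7 10 2)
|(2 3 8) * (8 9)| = 4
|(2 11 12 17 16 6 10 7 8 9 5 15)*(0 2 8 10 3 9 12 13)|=|(0 2 11 13)(3 9 5 15 8 12 17 16 6)(7 10)|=36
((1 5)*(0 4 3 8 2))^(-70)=((0 4 3 8 2)(1 5))^(-70)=(8)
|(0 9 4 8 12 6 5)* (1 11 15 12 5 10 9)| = 11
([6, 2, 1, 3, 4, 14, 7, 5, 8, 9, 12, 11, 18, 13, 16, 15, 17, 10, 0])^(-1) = [18, 2, 1, 3, 4, 7, 0, 6, 8, 9, 17, 11, 10, 13, 5, 15, 14, 16, 12]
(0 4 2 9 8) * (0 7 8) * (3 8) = [4, 1, 9, 8, 2, 5, 6, 3, 7, 0] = (0 4 2 9)(3 8 7)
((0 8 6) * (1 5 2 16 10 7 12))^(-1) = (0 6 8)(1 12 7 10 16 2 5)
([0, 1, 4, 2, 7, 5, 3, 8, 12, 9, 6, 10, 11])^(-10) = (2 3 6 10 11 12 8 7 4)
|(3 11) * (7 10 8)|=6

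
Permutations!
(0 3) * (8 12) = (0 3)(8 12) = [3, 1, 2, 0, 4, 5, 6, 7, 12, 9, 10, 11, 8]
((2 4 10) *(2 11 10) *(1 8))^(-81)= (1 8)(2 4)(10 11)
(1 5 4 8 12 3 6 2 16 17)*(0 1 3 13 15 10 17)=(0 1 5 4 8 12 13 15 10 17 3 6 2 16)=[1, 5, 16, 6, 8, 4, 2, 7, 12, 9, 17, 11, 13, 15, 14, 10, 0, 3]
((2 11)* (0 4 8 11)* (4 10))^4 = (0 11 4)(2 8 10)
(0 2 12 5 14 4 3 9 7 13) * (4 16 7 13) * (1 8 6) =[2, 8, 12, 9, 3, 14, 1, 4, 6, 13, 10, 11, 5, 0, 16, 15, 7] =(0 2 12 5 14 16 7 4 3 9 13)(1 8 6)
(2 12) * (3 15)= (2 12)(3 15)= [0, 1, 12, 15, 4, 5, 6, 7, 8, 9, 10, 11, 2, 13, 14, 3]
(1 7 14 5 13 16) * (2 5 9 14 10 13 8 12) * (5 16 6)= (1 7 10 13 6 5 8 12 2 16)(9 14)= [0, 7, 16, 3, 4, 8, 5, 10, 12, 14, 13, 11, 2, 6, 9, 15, 1]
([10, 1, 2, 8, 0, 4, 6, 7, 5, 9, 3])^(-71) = [10, 1, 2, 8, 0, 4, 6, 7, 5, 9, 3]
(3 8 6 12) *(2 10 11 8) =(2 10 11 8 6 12 3) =[0, 1, 10, 2, 4, 5, 12, 7, 6, 9, 11, 8, 3]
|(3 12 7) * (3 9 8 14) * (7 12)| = 5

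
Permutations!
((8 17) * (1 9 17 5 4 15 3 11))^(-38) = (1 3 4 8 9 11 15 5 17) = ((1 9 17 8 5 4 15 3 11))^(-38)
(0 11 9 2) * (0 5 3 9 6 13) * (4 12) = (0 11 6 13)(2 5 3 9)(4 12) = [11, 1, 5, 9, 12, 3, 13, 7, 8, 2, 10, 6, 4, 0]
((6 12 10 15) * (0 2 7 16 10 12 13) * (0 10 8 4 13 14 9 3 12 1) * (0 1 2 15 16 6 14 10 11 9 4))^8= ((0 15 14 4 13 11 9 3 12 2 7 6 10 16 8))^8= (0 12 15 2 14 7 4 6 13 10 11 16 9 8 3)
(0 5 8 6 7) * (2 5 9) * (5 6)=(0 9 2 6 7)(5 8)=[9, 1, 6, 3, 4, 8, 7, 0, 5, 2]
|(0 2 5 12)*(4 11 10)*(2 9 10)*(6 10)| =9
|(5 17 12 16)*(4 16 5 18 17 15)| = 7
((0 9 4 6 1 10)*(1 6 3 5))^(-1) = ((0 9 4 3 5 1 10))^(-1) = (0 10 1 5 3 4 9)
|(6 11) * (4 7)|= 2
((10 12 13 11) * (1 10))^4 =(1 11 13 12 10)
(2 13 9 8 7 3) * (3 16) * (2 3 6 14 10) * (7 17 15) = (2 13 9 8 17 15 7 16 6 14 10) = [0, 1, 13, 3, 4, 5, 14, 16, 17, 8, 2, 11, 12, 9, 10, 7, 6, 15]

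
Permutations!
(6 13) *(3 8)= [0, 1, 2, 8, 4, 5, 13, 7, 3, 9, 10, 11, 12, 6]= (3 8)(6 13)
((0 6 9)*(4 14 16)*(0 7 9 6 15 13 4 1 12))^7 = (0 12 1 16 14 4 13 15)(7 9)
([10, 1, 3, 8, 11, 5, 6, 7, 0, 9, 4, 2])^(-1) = [8, 1, 11, 2, 10, 5, 6, 7, 3, 9, 0, 4]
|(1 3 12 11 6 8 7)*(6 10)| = 8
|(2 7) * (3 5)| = 2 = |(2 7)(3 5)|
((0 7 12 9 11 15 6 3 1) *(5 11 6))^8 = (0 7 12 9 6 3 1)(5 15 11)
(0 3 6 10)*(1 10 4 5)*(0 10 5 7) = [3, 5, 2, 6, 7, 1, 4, 0, 8, 9, 10] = (10)(0 3 6 4 7)(1 5)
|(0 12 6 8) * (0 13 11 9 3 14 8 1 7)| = |(0 12 6 1 7)(3 14 8 13 11 9)| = 30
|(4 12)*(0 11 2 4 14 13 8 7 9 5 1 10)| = |(0 11 2 4 12 14 13 8 7 9 5 1 10)| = 13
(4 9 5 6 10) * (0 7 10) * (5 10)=(0 7 5 6)(4 9 10)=[7, 1, 2, 3, 9, 6, 0, 5, 8, 10, 4]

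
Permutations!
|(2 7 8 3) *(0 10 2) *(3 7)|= 4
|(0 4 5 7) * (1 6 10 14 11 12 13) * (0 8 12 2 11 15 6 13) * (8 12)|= 20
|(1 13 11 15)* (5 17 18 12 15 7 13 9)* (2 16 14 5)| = |(1 9 2 16 14 5 17 18 12 15)(7 13 11)| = 30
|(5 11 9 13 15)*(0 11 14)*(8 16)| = |(0 11 9 13 15 5 14)(8 16)| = 14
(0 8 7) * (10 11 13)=(0 8 7)(10 11 13)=[8, 1, 2, 3, 4, 5, 6, 0, 7, 9, 11, 13, 12, 10]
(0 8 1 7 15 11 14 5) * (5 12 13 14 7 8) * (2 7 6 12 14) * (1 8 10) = (0 5)(1 10)(2 7 15 11 6 12 13) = [5, 10, 7, 3, 4, 0, 12, 15, 8, 9, 1, 6, 13, 2, 14, 11]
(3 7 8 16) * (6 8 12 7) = (3 6 8 16)(7 12) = [0, 1, 2, 6, 4, 5, 8, 12, 16, 9, 10, 11, 7, 13, 14, 15, 3]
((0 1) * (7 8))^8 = ((0 1)(7 8))^8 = (8)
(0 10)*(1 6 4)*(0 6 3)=[10, 3, 2, 0, 1, 5, 4, 7, 8, 9, 6]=(0 10 6 4 1 3)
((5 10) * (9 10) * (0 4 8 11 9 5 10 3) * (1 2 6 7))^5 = (0 3 9 11 8 4)(1 2 6 7)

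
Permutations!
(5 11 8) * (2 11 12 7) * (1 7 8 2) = (1 7)(2 11)(5 12 8) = [0, 7, 11, 3, 4, 12, 6, 1, 5, 9, 10, 2, 8]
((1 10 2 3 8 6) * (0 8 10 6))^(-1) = ((0 8)(1 6)(2 3 10))^(-1) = (0 8)(1 6)(2 10 3)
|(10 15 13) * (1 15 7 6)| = 6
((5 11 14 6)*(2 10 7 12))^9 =(2 10 7 12)(5 11 14 6)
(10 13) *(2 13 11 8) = (2 13 10 11 8) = [0, 1, 13, 3, 4, 5, 6, 7, 2, 9, 11, 8, 12, 10]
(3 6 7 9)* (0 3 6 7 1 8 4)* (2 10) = (0 3 7 9 6 1 8 4)(2 10) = [3, 8, 10, 7, 0, 5, 1, 9, 4, 6, 2]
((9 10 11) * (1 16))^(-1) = ((1 16)(9 10 11))^(-1) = (1 16)(9 11 10)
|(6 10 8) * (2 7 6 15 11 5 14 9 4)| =|(2 7 6 10 8 15 11 5 14 9 4)| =11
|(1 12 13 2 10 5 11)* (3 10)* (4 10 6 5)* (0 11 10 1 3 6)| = 24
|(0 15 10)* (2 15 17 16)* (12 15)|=7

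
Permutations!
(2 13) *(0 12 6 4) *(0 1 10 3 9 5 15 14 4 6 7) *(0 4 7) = (0 12)(1 10 3 9 5 15 14 7 4)(2 13) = [12, 10, 13, 9, 1, 15, 6, 4, 8, 5, 3, 11, 0, 2, 7, 14]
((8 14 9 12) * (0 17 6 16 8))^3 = (0 16 9 17 8 12 6 14)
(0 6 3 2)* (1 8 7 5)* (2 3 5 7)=(0 6 5 1 8 2)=[6, 8, 0, 3, 4, 1, 5, 7, 2]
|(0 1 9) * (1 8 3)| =|(0 8 3 1 9)| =5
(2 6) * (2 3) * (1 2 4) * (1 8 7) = (1 2 6 3 4 8 7) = [0, 2, 6, 4, 8, 5, 3, 1, 7]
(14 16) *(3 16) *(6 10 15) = (3 16 14)(6 10 15) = [0, 1, 2, 16, 4, 5, 10, 7, 8, 9, 15, 11, 12, 13, 3, 6, 14]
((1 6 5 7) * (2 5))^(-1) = ((1 6 2 5 7))^(-1) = (1 7 5 2 6)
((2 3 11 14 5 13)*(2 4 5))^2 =(2 11)(3 14)(4 13 5)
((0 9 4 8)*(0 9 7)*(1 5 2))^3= (9)(0 7)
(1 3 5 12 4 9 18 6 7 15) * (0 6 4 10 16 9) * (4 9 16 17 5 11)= (0 6 7 15 1 3 11 4)(5 12 10 17)(9 18)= [6, 3, 2, 11, 0, 12, 7, 15, 8, 18, 17, 4, 10, 13, 14, 1, 16, 5, 9]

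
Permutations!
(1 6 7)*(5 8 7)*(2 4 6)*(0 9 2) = (0 9 2 4 6 5 8 7 1) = [9, 0, 4, 3, 6, 8, 5, 1, 7, 2]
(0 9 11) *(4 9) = (0 4 9 11) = [4, 1, 2, 3, 9, 5, 6, 7, 8, 11, 10, 0]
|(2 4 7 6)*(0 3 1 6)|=7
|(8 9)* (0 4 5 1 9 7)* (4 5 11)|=6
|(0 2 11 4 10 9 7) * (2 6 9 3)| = 20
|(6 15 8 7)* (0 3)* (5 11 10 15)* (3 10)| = |(0 10 15 8 7 6 5 11 3)| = 9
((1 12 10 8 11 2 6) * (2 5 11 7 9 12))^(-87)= (5 11)(7 10 9 8 12)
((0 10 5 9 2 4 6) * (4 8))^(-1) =((0 10 5 9 2 8 4 6))^(-1) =(0 6 4 8 2 9 5 10)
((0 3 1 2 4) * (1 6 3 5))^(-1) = (0 4 2 1 5)(3 6)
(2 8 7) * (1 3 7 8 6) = (8)(1 3 7 2 6) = [0, 3, 6, 7, 4, 5, 1, 2, 8]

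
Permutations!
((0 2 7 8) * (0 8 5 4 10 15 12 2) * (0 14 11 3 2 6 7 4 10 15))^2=((0 14 11 3 2 4 15 12 6 7 5 10))^2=(0 11 2 15 6 5)(3 4 12 7 10 14)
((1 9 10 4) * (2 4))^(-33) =((1 9 10 2 4))^(-33) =(1 10 4 9 2)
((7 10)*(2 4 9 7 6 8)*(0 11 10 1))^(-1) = ((0 11 10 6 8 2 4 9 7 1))^(-1) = (0 1 7 9 4 2 8 6 10 11)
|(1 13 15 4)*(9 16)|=|(1 13 15 4)(9 16)|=4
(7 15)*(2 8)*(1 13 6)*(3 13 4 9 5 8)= (1 4 9 5 8 2 3 13 6)(7 15)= [0, 4, 3, 13, 9, 8, 1, 15, 2, 5, 10, 11, 12, 6, 14, 7]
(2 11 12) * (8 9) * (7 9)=(2 11 12)(7 9 8)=[0, 1, 11, 3, 4, 5, 6, 9, 7, 8, 10, 12, 2]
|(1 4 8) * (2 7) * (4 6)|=|(1 6 4 8)(2 7)|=4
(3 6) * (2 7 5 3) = (2 7 5 3 6) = [0, 1, 7, 6, 4, 3, 2, 5]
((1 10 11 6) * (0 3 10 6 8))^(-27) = ((0 3 10 11 8)(1 6))^(-27) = (0 11 3 8 10)(1 6)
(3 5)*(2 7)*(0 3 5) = (0 3)(2 7) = [3, 1, 7, 0, 4, 5, 6, 2]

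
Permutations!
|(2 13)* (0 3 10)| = |(0 3 10)(2 13)| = 6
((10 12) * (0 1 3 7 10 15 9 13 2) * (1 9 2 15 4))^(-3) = ((0 9 13 15 2)(1 3 7 10 12 4))^(-3) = (0 13 2 9 15)(1 10)(3 12)(4 7)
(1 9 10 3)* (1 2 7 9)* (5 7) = (2 5 7 9 10 3) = [0, 1, 5, 2, 4, 7, 6, 9, 8, 10, 3]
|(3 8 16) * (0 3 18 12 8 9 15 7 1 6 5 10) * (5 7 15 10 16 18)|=12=|(0 3 9 10)(1 6 7)(5 16)(8 18 12)|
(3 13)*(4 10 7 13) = (3 4 10 7 13) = [0, 1, 2, 4, 10, 5, 6, 13, 8, 9, 7, 11, 12, 3]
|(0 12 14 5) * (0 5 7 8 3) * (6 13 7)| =|(0 12 14 6 13 7 8 3)| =8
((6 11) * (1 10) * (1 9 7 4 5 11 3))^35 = ((1 10 9 7 4 5 11 6 3))^35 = (1 3 6 11 5 4 7 9 10)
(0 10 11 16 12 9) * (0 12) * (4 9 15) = (0 10 11 16)(4 9 12 15) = [10, 1, 2, 3, 9, 5, 6, 7, 8, 12, 11, 16, 15, 13, 14, 4, 0]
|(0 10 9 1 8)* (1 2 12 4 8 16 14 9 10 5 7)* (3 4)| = 12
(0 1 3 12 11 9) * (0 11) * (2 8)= (0 1 3 12)(2 8)(9 11)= [1, 3, 8, 12, 4, 5, 6, 7, 2, 11, 10, 9, 0]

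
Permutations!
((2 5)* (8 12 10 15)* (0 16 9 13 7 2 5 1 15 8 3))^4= ((0 16 9 13 7 2 1 15 3)(8 12 10))^4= (0 7 3 13 15 9 1 16 2)(8 12 10)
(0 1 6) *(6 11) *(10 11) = (0 1 10 11 6) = [1, 10, 2, 3, 4, 5, 0, 7, 8, 9, 11, 6]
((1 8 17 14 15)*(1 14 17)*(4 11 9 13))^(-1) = ((17)(1 8)(4 11 9 13)(14 15))^(-1) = (17)(1 8)(4 13 9 11)(14 15)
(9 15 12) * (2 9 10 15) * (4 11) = (2 9)(4 11)(10 15 12) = [0, 1, 9, 3, 11, 5, 6, 7, 8, 2, 15, 4, 10, 13, 14, 12]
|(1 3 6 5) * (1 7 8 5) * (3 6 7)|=4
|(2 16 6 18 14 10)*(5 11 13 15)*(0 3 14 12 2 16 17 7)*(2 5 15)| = 14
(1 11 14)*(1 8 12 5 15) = [0, 11, 2, 3, 4, 15, 6, 7, 12, 9, 10, 14, 5, 13, 8, 1] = (1 11 14 8 12 5 15)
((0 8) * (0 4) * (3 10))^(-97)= (0 4 8)(3 10)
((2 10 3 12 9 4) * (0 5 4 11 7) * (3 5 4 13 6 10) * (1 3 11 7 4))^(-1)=(0 7 9 12 3 1)(2 4 11)(5 10 6 13)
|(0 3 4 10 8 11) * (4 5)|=|(0 3 5 4 10 8 11)|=7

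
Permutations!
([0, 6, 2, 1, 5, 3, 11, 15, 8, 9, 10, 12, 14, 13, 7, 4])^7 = [0, 4, 2, 15, 14, 7, 5, 11, 8, 9, 10, 3, 1, 13, 6, 12]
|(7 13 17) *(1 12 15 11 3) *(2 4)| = |(1 12 15 11 3)(2 4)(7 13 17)| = 30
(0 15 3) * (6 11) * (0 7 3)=(0 15)(3 7)(6 11)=[15, 1, 2, 7, 4, 5, 11, 3, 8, 9, 10, 6, 12, 13, 14, 0]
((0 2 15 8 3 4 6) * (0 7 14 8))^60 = ((0 2 15)(3 4 6 7 14 8))^60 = (15)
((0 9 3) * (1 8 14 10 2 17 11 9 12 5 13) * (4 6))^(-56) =(0 17 8 12 11 14 5 9 10 13 3 2 1)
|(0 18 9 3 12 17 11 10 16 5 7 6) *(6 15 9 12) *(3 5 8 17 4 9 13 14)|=|(0 18 12 4 9 5 7 15 13 14 3 6)(8 17 11 10 16)|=60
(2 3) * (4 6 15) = (2 3)(4 6 15) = [0, 1, 3, 2, 6, 5, 15, 7, 8, 9, 10, 11, 12, 13, 14, 4]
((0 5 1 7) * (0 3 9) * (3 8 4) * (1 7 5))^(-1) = (0 9 3 4 8 7 5 1)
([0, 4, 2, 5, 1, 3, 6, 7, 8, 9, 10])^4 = [0, 1, 2, 3, 4, 5, 6, 7, 8, 9, 10]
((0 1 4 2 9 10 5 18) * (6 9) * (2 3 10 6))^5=(0 5 3 1 18 10 4)(6 9)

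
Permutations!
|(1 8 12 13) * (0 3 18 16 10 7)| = |(0 3 18 16 10 7)(1 8 12 13)| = 12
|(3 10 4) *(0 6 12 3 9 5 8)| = 9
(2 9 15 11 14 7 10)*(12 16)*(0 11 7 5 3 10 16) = [11, 1, 9, 10, 4, 3, 6, 16, 8, 15, 2, 14, 0, 13, 5, 7, 12] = (0 11 14 5 3 10 2 9 15 7 16 12)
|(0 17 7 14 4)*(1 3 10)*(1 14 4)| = |(0 17 7 4)(1 3 10 14)| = 4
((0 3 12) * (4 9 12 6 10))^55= ((0 3 6 10 4 9 12))^55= (0 12 9 4 10 6 3)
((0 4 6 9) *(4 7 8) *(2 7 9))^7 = ((0 9)(2 7 8 4 6))^7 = (0 9)(2 8 6 7 4)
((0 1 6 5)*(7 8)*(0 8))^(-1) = (0 7 8 5 6 1)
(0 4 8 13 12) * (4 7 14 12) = (0 7 14 12)(4 8 13) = [7, 1, 2, 3, 8, 5, 6, 14, 13, 9, 10, 11, 0, 4, 12]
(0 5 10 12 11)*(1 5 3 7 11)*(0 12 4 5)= (0 3 7 11 12 1)(4 5 10)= [3, 0, 2, 7, 5, 10, 6, 11, 8, 9, 4, 12, 1]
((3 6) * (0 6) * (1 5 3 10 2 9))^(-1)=(0 3 5 1 9 2 10 6)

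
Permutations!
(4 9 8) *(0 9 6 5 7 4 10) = (0 9 8 10)(4 6 5 7) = [9, 1, 2, 3, 6, 7, 5, 4, 10, 8, 0]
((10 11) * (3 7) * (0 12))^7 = ((0 12)(3 7)(10 11))^7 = (0 12)(3 7)(10 11)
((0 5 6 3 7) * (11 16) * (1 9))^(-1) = (0 7 3 6 5)(1 9)(11 16)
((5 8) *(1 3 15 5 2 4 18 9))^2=((1 3 15 5 8 2 4 18 9))^2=(1 15 8 4 9 3 5 2 18)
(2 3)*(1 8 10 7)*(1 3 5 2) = (1 8 10 7 3)(2 5) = [0, 8, 5, 1, 4, 2, 6, 3, 10, 9, 7]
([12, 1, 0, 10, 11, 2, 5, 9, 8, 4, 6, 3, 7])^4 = (0 4 6 12 11 5 7 3 2 9 10)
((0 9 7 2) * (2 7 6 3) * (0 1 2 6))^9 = (0 9)(1 2)(3 6)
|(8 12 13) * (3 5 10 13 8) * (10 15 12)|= |(3 5 15 12 8 10 13)|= 7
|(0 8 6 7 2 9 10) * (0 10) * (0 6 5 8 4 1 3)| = |(10)(0 4 1 3)(2 9 6 7)(5 8)| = 4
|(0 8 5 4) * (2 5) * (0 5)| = |(0 8 2)(4 5)| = 6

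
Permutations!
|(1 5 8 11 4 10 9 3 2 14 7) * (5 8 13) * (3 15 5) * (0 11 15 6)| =|(0 11 4 10 9 6)(1 8 15 5 13 3 2 14 7)| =18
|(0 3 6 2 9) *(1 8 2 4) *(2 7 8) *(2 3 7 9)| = 4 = |(0 7 8 9)(1 3 6 4)|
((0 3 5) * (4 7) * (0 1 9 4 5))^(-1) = ((0 3)(1 9 4 7 5))^(-1) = (0 3)(1 5 7 4 9)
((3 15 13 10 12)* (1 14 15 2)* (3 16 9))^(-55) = ((1 14 15 13 10 12 16 9 3 2))^(-55) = (1 12)(2 10)(3 13)(9 15)(14 16)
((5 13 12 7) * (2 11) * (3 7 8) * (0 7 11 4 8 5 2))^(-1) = (0 11 3 8 4 2 7)(5 12 13) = ((0 7 2 4 8 3 11)(5 13 12))^(-1)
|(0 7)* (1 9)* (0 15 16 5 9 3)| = |(0 7 15 16 5 9 1 3)| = 8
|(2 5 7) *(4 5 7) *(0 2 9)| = 4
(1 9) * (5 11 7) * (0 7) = (0 7 5 11)(1 9) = [7, 9, 2, 3, 4, 11, 6, 5, 8, 1, 10, 0]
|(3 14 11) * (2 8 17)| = |(2 8 17)(3 14 11)| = 3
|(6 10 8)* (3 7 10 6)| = |(3 7 10 8)| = 4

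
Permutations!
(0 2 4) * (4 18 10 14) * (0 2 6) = [6, 1, 18, 3, 2, 5, 0, 7, 8, 9, 14, 11, 12, 13, 4, 15, 16, 17, 10] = (0 6)(2 18 10 14 4)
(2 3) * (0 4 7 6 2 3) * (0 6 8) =(0 4 7 8)(2 6) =[4, 1, 6, 3, 7, 5, 2, 8, 0]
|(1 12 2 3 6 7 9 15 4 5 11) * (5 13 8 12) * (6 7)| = 9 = |(1 5 11)(2 3 7 9 15 4 13 8 12)|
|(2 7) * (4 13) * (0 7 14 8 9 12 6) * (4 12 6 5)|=28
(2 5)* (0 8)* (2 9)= [8, 1, 5, 3, 4, 9, 6, 7, 0, 2]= (0 8)(2 5 9)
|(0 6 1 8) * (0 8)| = |(8)(0 6 1)| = 3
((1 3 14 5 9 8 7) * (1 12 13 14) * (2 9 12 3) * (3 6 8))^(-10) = ((1 2 9 3)(5 12 13 14)(6 8 7))^(-10) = (1 9)(2 3)(5 13)(6 7 8)(12 14)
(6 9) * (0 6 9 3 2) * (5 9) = (0 6 3 2)(5 9) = [6, 1, 0, 2, 4, 9, 3, 7, 8, 5]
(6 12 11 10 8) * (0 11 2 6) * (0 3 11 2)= [2, 1, 6, 11, 4, 5, 12, 7, 3, 9, 8, 10, 0]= (0 2 6 12)(3 11 10 8)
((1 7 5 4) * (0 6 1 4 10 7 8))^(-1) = (0 8 1 6)(5 7 10)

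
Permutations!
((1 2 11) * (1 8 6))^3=((1 2 11 8 6))^3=(1 8 2 6 11)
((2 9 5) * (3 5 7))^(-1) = ((2 9 7 3 5))^(-1) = (2 5 3 7 9)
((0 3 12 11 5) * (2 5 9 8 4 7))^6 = ((0 3 12 11 9 8 4 7 2 5))^6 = (0 4 12 2 9)(3 7 11 5 8)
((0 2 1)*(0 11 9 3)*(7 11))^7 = ((0 2 1 7 11 9 3))^7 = (11)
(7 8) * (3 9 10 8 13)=(3 9 10 8 7 13)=[0, 1, 2, 9, 4, 5, 6, 13, 7, 10, 8, 11, 12, 3]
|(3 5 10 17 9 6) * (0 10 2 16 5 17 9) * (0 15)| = 21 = |(0 10 9 6 3 17 15)(2 16 5)|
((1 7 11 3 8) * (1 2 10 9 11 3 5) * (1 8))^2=(1 3 7)(2 9 5)(8 10 11)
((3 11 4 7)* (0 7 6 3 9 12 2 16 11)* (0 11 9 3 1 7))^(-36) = (16)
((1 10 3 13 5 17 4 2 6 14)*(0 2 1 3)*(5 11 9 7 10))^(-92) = ((0 2 6 14 3 13 11 9 7 10)(1 5 17 4))^(-92) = (17)(0 7 11 3 6)(2 10 9 13 14)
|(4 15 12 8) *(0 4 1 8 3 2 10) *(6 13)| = |(0 4 15 12 3 2 10)(1 8)(6 13)| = 14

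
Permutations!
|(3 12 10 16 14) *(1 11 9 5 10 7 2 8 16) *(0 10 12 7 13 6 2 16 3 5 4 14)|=16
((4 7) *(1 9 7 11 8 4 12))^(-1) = ((1 9 7 12)(4 11 8))^(-1) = (1 12 7 9)(4 8 11)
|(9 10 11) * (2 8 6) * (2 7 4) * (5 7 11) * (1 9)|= |(1 9 10 5 7 4 2 8 6 11)|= 10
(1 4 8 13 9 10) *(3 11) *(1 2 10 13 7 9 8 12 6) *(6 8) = (1 4 12 8 7 9 13 6)(2 10)(3 11) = [0, 4, 10, 11, 12, 5, 1, 9, 7, 13, 2, 3, 8, 6]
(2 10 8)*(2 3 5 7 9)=(2 10 8 3 5 7 9)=[0, 1, 10, 5, 4, 7, 6, 9, 3, 2, 8]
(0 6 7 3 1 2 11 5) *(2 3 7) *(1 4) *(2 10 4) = (0 6 10 4 1 3 2 11 5) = [6, 3, 11, 2, 1, 0, 10, 7, 8, 9, 4, 5]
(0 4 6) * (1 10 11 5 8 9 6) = (0 4 1 10 11 5 8 9 6) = [4, 10, 2, 3, 1, 8, 0, 7, 9, 6, 11, 5]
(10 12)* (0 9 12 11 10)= (0 9 12)(10 11)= [9, 1, 2, 3, 4, 5, 6, 7, 8, 12, 11, 10, 0]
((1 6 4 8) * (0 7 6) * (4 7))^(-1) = ((0 4 8 1)(6 7))^(-1) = (0 1 8 4)(6 7)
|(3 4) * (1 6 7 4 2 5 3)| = 12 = |(1 6 7 4)(2 5 3)|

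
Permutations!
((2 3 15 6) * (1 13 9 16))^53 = ((1 13 9 16)(2 3 15 6))^53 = (1 13 9 16)(2 3 15 6)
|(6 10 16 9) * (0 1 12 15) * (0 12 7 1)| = 4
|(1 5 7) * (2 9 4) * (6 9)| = 12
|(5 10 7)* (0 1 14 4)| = |(0 1 14 4)(5 10 7)| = 12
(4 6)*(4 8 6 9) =(4 9)(6 8) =[0, 1, 2, 3, 9, 5, 8, 7, 6, 4]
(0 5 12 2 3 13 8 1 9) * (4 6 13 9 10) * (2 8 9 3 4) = (0 5 12 8 1 10 2 4 6 13 9) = [5, 10, 4, 3, 6, 12, 13, 7, 1, 0, 2, 11, 8, 9]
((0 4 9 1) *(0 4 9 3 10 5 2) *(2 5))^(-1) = (0 2 10 3 4 1 9)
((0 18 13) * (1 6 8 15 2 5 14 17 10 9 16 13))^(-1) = (0 13 16 9 10 17 14 5 2 15 8 6 1 18)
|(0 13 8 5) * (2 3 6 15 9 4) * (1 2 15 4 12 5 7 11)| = 14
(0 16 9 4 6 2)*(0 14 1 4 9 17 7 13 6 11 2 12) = (0 16 17 7 13 6 12)(1 4 11 2 14) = [16, 4, 14, 3, 11, 5, 12, 13, 8, 9, 10, 2, 0, 6, 1, 15, 17, 7]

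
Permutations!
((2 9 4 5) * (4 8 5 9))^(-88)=(2 9 5 4 8)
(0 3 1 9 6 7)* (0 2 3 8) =(0 8)(1 9 6 7 2 3) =[8, 9, 3, 1, 4, 5, 7, 2, 0, 6]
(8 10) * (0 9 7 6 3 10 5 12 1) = (0 9 7 6 3 10 8 5 12 1) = [9, 0, 2, 10, 4, 12, 3, 6, 5, 7, 8, 11, 1]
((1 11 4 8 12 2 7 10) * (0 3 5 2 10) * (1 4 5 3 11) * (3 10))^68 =((0 11 5 2 7)(3 10 4 8 12))^68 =(0 2 11 7 5)(3 8 10 12 4)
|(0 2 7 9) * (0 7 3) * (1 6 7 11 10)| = |(0 2 3)(1 6 7 9 11 10)| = 6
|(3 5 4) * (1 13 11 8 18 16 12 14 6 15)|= |(1 13 11 8 18 16 12 14 6 15)(3 5 4)|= 30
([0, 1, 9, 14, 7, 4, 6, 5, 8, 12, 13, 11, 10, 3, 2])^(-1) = [0, 1, 14, 13, 5, 7, 6, 4, 8, 2, 12, 11, 9, 10, 3]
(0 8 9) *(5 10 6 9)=(0 8 5 10 6 9)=[8, 1, 2, 3, 4, 10, 9, 7, 5, 0, 6]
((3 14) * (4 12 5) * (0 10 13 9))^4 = (14)(4 12 5)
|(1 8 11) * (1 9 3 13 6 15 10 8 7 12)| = 24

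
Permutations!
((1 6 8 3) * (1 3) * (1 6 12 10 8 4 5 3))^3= ((1 12 10 8 6 4 5 3))^3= (1 8 5 12 6 3 10 4)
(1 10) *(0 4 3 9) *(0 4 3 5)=[3, 10, 2, 9, 5, 0, 6, 7, 8, 4, 1]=(0 3 9 4 5)(1 10)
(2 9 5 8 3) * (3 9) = [0, 1, 3, 2, 4, 8, 6, 7, 9, 5] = (2 3)(5 8 9)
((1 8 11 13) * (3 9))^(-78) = (1 11)(8 13)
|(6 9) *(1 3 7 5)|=|(1 3 7 5)(6 9)|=4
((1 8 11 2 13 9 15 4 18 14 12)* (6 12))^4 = (1 13 18)(2 4 12)(6 11 15)(8 9 14) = ((1 8 11 2 13 9 15 4 18 14 6 12))^4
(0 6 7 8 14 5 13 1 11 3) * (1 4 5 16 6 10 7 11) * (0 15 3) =(0 10 7 8 14 16 6 11)(3 15)(4 5 13) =[10, 1, 2, 15, 5, 13, 11, 8, 14, 9, 7, 0, 12, 4, 16, 3, 6]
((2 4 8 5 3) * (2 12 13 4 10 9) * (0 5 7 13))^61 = ((0 5 3 12)(2 10 9)(4 8 7 13))^61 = (0 5 3 12)(2 10 9)(4 8 7 13)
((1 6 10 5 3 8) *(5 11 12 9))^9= (12)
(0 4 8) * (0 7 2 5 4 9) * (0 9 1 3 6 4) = (9)(0 1 3 6 4 8 7 2 5) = [1, 3, 5, 6, 8, 0, 4, 2, 7, 9]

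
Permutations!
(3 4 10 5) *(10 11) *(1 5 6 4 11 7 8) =(1 5 3 11 10 6 4 7 8) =[0, 5, 2, 11, 7, 3, 4, 8, 1, 9, 6, 10]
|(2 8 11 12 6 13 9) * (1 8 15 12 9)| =9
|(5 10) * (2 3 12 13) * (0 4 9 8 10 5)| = 20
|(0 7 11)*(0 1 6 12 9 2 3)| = 9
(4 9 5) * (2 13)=[0, 1, 13, 3, 9, 4, 6, 7, 8, 5, 10, 11, 12, 2]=(2 13)(4 9 5)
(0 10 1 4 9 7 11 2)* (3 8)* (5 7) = (0 10 1 4 9 5 7 11 2)(3 8) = [10, 4, 0, 8, 9, 7, 6, 11, 3, 5, 1, 2]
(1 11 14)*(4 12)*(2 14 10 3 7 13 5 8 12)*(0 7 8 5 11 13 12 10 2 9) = (0 7 12 4 9)(1 13 11 2 14)(3 8 10) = [7, 13, 14, 8, 9, 5, 6, 12, 10, 0, 3, 2, 4, 11, 1]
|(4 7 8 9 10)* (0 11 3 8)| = 8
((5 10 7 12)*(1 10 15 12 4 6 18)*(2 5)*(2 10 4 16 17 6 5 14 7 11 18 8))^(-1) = (1 18 11 10 12 15 5 4)(2 8 6 17 16 7 14)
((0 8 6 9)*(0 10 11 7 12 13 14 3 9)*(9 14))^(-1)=((0 8 6)(3 14)(7 12 13 9 10 11))^(-1)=(0 6 8)(3 14)(7 11 10 9 13 12)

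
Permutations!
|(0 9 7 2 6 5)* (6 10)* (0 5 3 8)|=8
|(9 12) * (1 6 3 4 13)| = 10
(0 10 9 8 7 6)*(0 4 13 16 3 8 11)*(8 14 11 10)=(0 8 7 6 4 13 16 3 14 11)(9 10)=[8, 1, 2, 14, 13, 5, 4, 6, 7, 10, 9, 0, 12, 16, 11, 15, 3]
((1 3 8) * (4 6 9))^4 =(1 3 8)(4 6 9)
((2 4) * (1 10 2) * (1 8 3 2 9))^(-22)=((1 10 9)(2 4 8 3))^(-22)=(1 9 10)(2 8)(3 4)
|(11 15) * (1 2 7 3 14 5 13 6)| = 8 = |(1 2 7 3 14 5 13 6)(11 15)|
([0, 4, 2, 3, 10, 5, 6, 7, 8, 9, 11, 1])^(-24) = [0, 1, 2, 3, 4, 5, 6, 7, 8, 9, 10, 11]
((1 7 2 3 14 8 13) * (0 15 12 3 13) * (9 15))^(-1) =(0 8 14 3 12 15 9)(1 13 2 7)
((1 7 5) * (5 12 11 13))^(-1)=(1 5 13 11 12 7)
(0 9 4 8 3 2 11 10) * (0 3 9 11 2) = (0 11 10 3)(4 8 9) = [11, 1, 2, 0, 8, 5, 6, 7, 9, 4, 3, 10]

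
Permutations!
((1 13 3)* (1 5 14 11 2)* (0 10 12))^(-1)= (0 12 10)(1 2 11 14 5 3 13)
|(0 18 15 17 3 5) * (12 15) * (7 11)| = 14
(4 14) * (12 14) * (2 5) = (2 5)(4 12 14) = [0, 1, 5, 3, 12, 2, 6, 7, 8, 9, 10, 11, 14, 13, 4]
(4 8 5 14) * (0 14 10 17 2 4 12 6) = (0 14 12 6)(2 4 8 5 10 17) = [14, 1, 4, 3, 8, 10, 0, 7, 5, 9, 17, 11, 6, 13, 12, 15, 16, 2]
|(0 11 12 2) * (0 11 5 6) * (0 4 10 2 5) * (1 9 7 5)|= 10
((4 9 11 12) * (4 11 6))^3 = (11 12)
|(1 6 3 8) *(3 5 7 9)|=|(1 6 5 7 9 3 8)|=7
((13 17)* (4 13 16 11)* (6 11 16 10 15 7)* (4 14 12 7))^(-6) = (4 15 10 17 13)(6 7 12 14 11)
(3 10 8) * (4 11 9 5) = (3 10 8)(4 11 9 5) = [0, 1, 2, 10, 11, 4, 6, 7, 3, 5, 8, 9]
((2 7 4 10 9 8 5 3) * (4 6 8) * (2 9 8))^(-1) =(2 6 7)(3 5 8 10 4 9)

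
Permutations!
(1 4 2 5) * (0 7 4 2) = (0 7 4)(1 2 5) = [7, 2, 5, 3, 0, 1, 6, 4]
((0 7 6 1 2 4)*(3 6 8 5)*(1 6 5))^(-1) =(0 4 2 1 8 7)(3 5)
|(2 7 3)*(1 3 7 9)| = |(1 3 2 9)| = 4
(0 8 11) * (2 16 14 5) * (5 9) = (0 8 11)(2 16 14 9 5) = [8, 1, 16, 3, 4, 2, 6, 7, 11, 5, 10, 0, 12, 13, 9, 15, 14]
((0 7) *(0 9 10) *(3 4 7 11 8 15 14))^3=(0 15 4 10 8 3 9 11 14 7)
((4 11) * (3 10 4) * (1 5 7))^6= ((1 5 7)(3 10 4 11))^6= (3 4)(10 11)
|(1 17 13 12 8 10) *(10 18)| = |(1 17 13 12 8 18 10)| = 7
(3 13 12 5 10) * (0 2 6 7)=(0 2 6 7)(3 13 12 5 10)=[2, 1, 6, 13, 4, 10, 7, 0, 8, 9, 3, 11, 5, 12]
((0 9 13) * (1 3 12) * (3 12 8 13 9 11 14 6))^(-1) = (0 13 8 3 6 14 11)(1 12)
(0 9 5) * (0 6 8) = [9, 1, 2, 3, 4, 6, 8, 7, 0, 5] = (0 9 5 6 8)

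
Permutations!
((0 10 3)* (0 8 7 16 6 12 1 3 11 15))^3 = ((0 10 11 15)(1 3 8 7 16 6 12))^3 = (0 15 11 10)(1 7 12 8 6 3 16)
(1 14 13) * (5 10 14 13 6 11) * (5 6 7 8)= (1 13)(5 10 14 7 8)(6 11)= [0, 13, 2, 3, 4, 10, 11, 8, 5, 9, 14, 6, 12, 1, 7]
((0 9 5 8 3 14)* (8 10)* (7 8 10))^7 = (14) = ((0 9 5 7 8 3 14))^7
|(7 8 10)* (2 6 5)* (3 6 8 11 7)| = 6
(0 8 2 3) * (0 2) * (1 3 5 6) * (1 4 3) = (0 8)(2 5 6 4 3) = [8, 1, 5, 2, 3, 6, 4, 7, 0]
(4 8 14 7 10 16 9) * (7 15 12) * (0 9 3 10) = (0 9 4 8 14 15 12 7)(3 10 16) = [9, 1, 2, 10, 8, 5, 6, 0, 14, 4, 16, 11, 7, 13, 15, 12, 3]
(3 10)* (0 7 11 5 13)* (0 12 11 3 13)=(0 7 3 10 13 12 11 5)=[7, 1, 2, 10, 4, 0, 6, 3, 8, 9, 13, 5, 11, 12]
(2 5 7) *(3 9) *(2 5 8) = (2 8)(3 9)(5 7) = [0, 1, 8, 9, 4, 7, 6, 5, 2, 3]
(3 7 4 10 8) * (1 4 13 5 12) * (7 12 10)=(1 4 7 13 5 10 8 3 12)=[0, 4, 2, 12, 7, 10, 6, 13, 3, 9, 8, 11, 1, 5]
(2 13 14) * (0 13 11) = (0 13 14 2 11) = [13, 1, 11, 3, 4, 5, 6, 7, 8, 9, 10, 0, 12, 14, 2]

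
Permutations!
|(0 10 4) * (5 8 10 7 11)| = |(0 7 11 5 8 10 4)| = 7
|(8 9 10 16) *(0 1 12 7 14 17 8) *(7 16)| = |(0 1 12 16)(7 14 17 8 9 10)| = 12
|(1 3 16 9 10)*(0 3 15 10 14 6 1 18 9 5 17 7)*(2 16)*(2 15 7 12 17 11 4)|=|(0 3 15 10 18 9 14 6 1 7)(2 16 5 11 4)(12 17)|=10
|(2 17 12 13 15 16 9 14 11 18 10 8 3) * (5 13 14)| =45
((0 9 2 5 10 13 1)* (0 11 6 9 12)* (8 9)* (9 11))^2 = ((0 12)(1 9 2 5 10 13)(6 8 11))^2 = (1 2 10)(5 13 9)(6 11 8)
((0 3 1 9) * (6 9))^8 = (0 6 3 9 1)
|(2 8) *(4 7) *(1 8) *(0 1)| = |(0 1 8 2)(4 7)| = 4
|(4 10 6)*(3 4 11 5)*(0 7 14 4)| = 9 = |(0 7 14 4 10 6 11 5 3)|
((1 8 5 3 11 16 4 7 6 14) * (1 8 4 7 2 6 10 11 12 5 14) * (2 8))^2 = ((1 4 8 14 2 6)(3 12 5)(7 10 11 16))^2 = (1 8 2)(3 5 12)(4 14 6)(7 11)(10 16)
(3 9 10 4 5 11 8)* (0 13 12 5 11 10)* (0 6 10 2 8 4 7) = [13, 1, 8, 9, 11, 2, 10, 0, 3, 6, 7, 4, 5, 12] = (0 13 12 5 2 8 3 9 6 10 7)(4 11)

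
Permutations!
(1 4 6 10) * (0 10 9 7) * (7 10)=[7, 4, 2, 3, 6, 5, 9, 0, 8, 10, 1]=(0 7)(1 4 6 9 10)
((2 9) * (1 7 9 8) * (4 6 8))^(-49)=(9)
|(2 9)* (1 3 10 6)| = 4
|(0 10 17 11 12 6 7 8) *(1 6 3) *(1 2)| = 11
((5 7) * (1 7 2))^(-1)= ((1 7 5 2))^(-1)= (1 2 5 7)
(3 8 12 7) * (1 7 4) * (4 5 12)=(1 7 3 8 4)(5 12)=[0, 7, 2, 8, 1, 12, 6, 3, 4, 9, 10, 11, 5]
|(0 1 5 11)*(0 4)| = 5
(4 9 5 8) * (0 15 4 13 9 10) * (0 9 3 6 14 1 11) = (0 15 4 10 9 5 8 13 3 6 14 1 11) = [15, 11, 2, 6, 10, 8, 14, 7, 13, 5, 9, 0, 12, 3, 1, 4]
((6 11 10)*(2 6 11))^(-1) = (2 6)(10 11)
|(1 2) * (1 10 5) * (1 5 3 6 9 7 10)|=|(1 2)(3 6 9 7 10)|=10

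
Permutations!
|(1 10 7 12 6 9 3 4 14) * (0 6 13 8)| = |(0 6 9 3 4 14 1 10 7 12 13 8)| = 12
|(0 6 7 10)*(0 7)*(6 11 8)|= 4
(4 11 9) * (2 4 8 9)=[0, 1, 4, 3, 11, 5, 6, 7, 9, 8, 10, 2]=(2 4 11)(8 9)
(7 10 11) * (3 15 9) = (3 15 9)(7 10 11) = [0, 1, 2, 15, 4, 5, 6, 10, 8, 3, 11, 7, 12, 13, 14, 9]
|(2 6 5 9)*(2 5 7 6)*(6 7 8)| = |(5 9)(6 8)| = 2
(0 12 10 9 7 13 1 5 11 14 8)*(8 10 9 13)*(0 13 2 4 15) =(0 12 9 7 8 13 1 5 11 14 10 2 4 15) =[12, 5, 4, 3, 15, 11, 6, 8, 13, 7, 2, 14, 9, 1, 10, 0]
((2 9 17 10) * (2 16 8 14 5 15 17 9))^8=(5 15 17 10 16 8 14)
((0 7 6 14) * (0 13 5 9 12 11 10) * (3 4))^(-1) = (0 10 11 12 9 5 13 14 6 7)(3 4)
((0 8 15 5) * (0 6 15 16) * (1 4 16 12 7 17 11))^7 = ((0 8 12 7 17 11 1 4 16)(5 6 15))^7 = (0 4 11 7 8 16 1 17 12)(5 6 15)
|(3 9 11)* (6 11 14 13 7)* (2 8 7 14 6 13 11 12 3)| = 12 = |(2 8 7 13 14 11)(3 9 6 12)|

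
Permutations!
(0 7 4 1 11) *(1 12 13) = (0 7 4 12 13 1 11) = [7, 11, 2, 3, 12, 5, 6, 4, 8, 9, 10, 0, 13, 1]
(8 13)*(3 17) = (3 17)(8 13) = [0, 1, 2, 17, 4, 5, 6, 7, 13, 9, 10, 11, 12, 8, 14, 15, 16, 3]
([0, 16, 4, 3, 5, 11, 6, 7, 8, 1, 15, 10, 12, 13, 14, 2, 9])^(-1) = (1 9 16)(2 15 10 11 5 4)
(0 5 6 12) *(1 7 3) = (0 5 6 12)(1 7 3) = [5, 7, 2, 1, 4, 6, 12, 3, 8, 9, 10, 11, 0]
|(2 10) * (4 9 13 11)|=4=|(2 10)(4 9 13 11)|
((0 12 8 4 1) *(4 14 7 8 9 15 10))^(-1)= ((0 12 9 15 10 4 1)(7 8 14))^(-1)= (0 1 4 10 15 9 12)(7 14 8)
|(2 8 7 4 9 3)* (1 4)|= 7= |(1 4 9 3 2 8 7)|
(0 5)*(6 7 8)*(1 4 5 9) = (0 9 1 4 5)(6 7 8) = [9, 4, 2, 3, 5, 0, 7, 8, 6, 1]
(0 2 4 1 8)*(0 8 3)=(8)(0 2 4 1 3)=[2, 3, 4, 0, 1, 5, 6, 7, 8]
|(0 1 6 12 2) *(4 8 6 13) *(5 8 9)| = 10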